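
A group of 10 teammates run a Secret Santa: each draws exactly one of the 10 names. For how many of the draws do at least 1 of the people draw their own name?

2293839

# with exactly i fixed is C(10,i)·!(10-i); sum over i=1..10:
  i=1: C(10,1)·!9 = 10·133496 = 1334960
  i=2: C(10,2)·!8 = 45·14833 = 667485
  i=3: C(10,3)·!7 = 120·1854 = 222480
  i=4: C(10,4)·!6 = 210·265 = 55650
  i=5: C(10,5)·!5 = 252·44 = 11088
  i=6: C(10,6)·!4 = 210·9 = 1890
  i=7: C(10,7)·!3 = 120·2 = 240
  i=8: C(10,8)·!2 = 45·1 = 45
  i=9: C(10,9)·!1 = 10·0 = 0
  i=10: C(10,10)·!0 = 1·1 = 1
Total = 2293839.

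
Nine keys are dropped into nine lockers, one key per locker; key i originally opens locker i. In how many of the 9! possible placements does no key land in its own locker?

133496

Use !n = (n-1)(!(n-1) + !(n-2)).
!9 = 8·(14833 + 1854) = 8·16687 = 133496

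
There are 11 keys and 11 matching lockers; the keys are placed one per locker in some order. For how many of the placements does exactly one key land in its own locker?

14684571

Pick the single fixed position: C(11,1) = 11 ways.
The other 10 form a derangement: !10 = 1334961.
Total: 11 × 1334961 = 14684571.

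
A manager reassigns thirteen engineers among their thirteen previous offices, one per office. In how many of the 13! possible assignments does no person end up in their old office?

!13 is the nearest integer to 13!/e.
13! = 6227020800, and 6227020800/e ≈ 2290792932.07, so !13 = 2290792932.

2290792932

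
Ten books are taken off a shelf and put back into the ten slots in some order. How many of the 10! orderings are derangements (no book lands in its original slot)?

By inclusion-exclusion, !10 = Σ (-1)^k · 10!/k! for k=0..10
= 10! - 10!/1! + 10!/2! - 10!/3! + 10!/4! - 10!/5! + 10!/6! - 10!/7! + 10!/8! - 10!/9! + 10!/10!
= 3628800 - 3628800 + 1814400 - 604800 + 151200 - 30240 + 5040 - 720 + 90 - 10 + 1
= 1334961

1334961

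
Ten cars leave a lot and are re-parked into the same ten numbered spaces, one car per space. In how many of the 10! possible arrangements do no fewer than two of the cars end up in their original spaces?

# with exactly i fixed is C(10,i)·!(10-i); sum over i=2..10:
  i=2: C(10,2)·!8 = 45·14833 = 667485
  i=3: C(10,3)·!7 = 120·1854 = 222480
  i=4: C(10,4)·!6 = 210·265 = 55650
  i=5: C(10,5)·!5 = 252·44 = 11088
  i=6: C(10,6)·!4 = 210·9 = 1890
  i=7: C(10,7)·!3 = 120·2 = 240
  i=8: C(10,8)·!2 = 45·1 = 45
  i=9: C(10,9)·!1 = 10·0 = 0
  i=10: C(10,10)·!0 = 1·1 = 1
Total = 958879.

958879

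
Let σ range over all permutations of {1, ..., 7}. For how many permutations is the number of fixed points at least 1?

3186

# with exactly i fixed is C(7,i)·!(7-i); sum over i=1..7:
  i=1: C(7,1)·!6 = 7·265 = 1855
  i=2: C(7,2)·!5 = 21·44 = 924
  i=3: C(7,3)·!4 = 35·9 = 315
  i=4: C(7,4)·!3 = 35·2 = 70
  i=5: C(7,5)·!2 = 21·1 = 21
  i=6: C(7,6)·!1 = 7·0 = 0
  i=7: C(7,7)·!0 = 1·1 = 1
Total = 3186.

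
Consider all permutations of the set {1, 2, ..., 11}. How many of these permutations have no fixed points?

14684570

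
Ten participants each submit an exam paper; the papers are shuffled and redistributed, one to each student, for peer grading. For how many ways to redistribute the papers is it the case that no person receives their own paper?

1334961

The subfactorial !10 = [10!/e] (nearest integer).
10! = 3628800, and 3628800/e ≈ 1334960.92, so !10 = 1334961.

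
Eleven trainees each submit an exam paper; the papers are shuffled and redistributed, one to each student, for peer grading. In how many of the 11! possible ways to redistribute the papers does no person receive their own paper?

14684570

The subfactorial !11 = [11!/e] (nearest integer).
11! = 39916800, and 39916800/e ≈ 14684570.08, so !11 = 14684570.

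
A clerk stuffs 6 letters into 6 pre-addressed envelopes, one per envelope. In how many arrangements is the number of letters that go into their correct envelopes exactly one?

264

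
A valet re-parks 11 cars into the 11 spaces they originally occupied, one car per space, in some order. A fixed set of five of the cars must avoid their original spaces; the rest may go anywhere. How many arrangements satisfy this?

Let A_j be the event that the j-th constrained one is fixed. By inclusion-exclusion over the 5 events:
Σ_{j=0}^{5} (-1)^j C(5,j)(11-j)!
= C(5,0)·11! - C(5,1)·10! + C(5,2)·9! - C(5,3)·8! + C(5,4)·7! - C(5,5)·6!
= 39916800 - 18144000 + 3628800 - 403200 + 25200 - 720
= 25022880

25022880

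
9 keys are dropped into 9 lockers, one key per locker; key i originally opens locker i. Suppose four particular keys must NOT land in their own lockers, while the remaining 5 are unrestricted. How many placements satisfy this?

229080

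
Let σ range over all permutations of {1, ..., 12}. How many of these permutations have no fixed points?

176214841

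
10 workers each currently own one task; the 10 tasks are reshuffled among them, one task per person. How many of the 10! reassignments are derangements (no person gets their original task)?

1334961

Use !n = n·!(n-1) + (-1)^n.
!10 = 10·133496 + 1 = 1334961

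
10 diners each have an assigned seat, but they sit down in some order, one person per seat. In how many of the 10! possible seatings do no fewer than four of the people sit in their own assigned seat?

68914

Sum C(10,i)·!(10-i) for i = 4..10:
  i=4: C(10,4)·!6 = 210·265 = 55650
  i=5: C(10,5)·!5 = 252·44 = 11088
  i=6: C(10,6)·!4 = 210·9 = 1890
  i=7: C(10,7)·!3 = 120·2 = 240
  i=8: C(10,8)·!2 = 45·1 = 45
  i=9: C(10,9)·!1 = 10·0 = 0
  i=10: C(10,10)·!0 = 1·1 = 1
Total = 68914.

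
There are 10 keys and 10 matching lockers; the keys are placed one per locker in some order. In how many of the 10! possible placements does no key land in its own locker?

1334961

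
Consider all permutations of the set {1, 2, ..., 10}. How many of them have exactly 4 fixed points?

55650

Choose which 4 of the 10 are fixed: C(10,4) = 210.
The other 6 form a derangement: !6 = 265.
Total: 210 × 265 = 55650.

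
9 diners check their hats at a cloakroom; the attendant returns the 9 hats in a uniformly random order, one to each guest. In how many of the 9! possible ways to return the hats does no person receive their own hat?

Use !n = n·!(n-1) + (-1)^n.
!9 = 9·14833 - 1 = 133496

133496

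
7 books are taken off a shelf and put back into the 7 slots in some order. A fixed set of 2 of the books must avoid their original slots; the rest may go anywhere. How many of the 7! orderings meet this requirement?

3720

Let A_j be the event that the j-th constrained one is fixed. By inclusion-exclusion over the 2 events:
Σ_{j=0}^{2} (-1)^j C(2,j)(7-j)!
= C(2,0)·7! - C(2,1)·6! + C(2,2)·5!
= 5040 - 1440 + 120
= 3720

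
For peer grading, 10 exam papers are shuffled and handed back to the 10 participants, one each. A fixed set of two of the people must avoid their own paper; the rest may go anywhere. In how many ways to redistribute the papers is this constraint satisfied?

2943360

Let A_j be the event that the j-th constrained one is fixed. By inclusion-exclusion over the 2 events:
Σ_{j=0}^{2} (-1)^j C(2,j)(10-j)!
= C(2,0)·10! - C(2,1)·9! + C(2,2)·8!
= 3628800 - 725760 + 40320
= 2943360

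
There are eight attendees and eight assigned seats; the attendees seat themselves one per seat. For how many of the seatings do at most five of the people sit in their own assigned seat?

Sum C(8,i)·!(8-i) for i = 0..5:
  i=0: C(8,0)·!8 = 1·14833 = 14833
  i=1: C(8,1)·!7 = 8·1854 = 14832
  i=2: C(8,2)·!6 = 28·265 = 7420
  i=3: C(8,3)·!5 = 56·44 = 2464
  i=4: C(8,4)·!4 = 70·9 = 630
  i=5: C(8,5)·!3 = 56·2 = 112
Total = 40291.

40291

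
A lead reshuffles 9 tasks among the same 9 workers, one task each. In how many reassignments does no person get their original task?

133496

Recurrence: !9 = 9·!8 + (-1)^9.
!9 = 9·14833 - 1 = 133496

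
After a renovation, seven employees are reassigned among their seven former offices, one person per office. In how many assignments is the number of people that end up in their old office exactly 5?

Choose which 5 of the 7 are fixed: C(7,5) = 21.
The other 2 form a derangement: !2 = 1.
Total: 21 × 1 = 21.

21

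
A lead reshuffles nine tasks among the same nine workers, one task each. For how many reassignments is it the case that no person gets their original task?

133496

Recurrence: !9 = 8·(!8 + !7).
!9 = 8·(14833 + 1854) = 8·16687 = 133496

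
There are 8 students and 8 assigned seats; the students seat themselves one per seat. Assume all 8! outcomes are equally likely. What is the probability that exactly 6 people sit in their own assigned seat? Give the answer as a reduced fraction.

1/1440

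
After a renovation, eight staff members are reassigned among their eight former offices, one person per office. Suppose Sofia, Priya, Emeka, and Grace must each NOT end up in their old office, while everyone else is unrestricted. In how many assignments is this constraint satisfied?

24024

Inclusion-exclusion on the 4 forbidden self-matches:
Σ_{j=0}^{4} (-1)^j C(4,j)(8-j)!
= C(4,0)·8! - C(4,1)·7! + C(4,2)·6! - C(4,3)·5! + C(4,4)·4!
= 40320 - 20160 + 4320 - 480 + 24
= 24024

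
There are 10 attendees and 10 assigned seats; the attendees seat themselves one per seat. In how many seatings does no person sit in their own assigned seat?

1334961

The subfactorial !10 = [10!/e] (nearest integer).
10! = 3628800, and 3628800/e ≈ 1334960.92, so !10 = 1334961.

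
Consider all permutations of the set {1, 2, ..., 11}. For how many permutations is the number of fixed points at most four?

# with exactly i fixed is C(11,i)·!(11-i); sum over i=0..4:
  i=0: C(11,0)·!11 = 1·14684570 = 14684570
  i=1: C(11,1)·!10 = 11·1334961 = 14684571
  i=2: C(11,2)·!9 = 55·133496 = 7342280
  i=3: C(11,3)·!8 = 165·14833 = 2447445
  i=4: C(11,4)·!7 = 330·1854 = 611820
Total = 39770686.

39770686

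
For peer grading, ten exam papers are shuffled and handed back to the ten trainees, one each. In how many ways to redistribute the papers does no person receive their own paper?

1334961

!10 = 10! · Σ_{k=0}^{10} (-1)^k/k!
= 10! - 10!/1! + 10!/2! - 10!/3! + 10!/4! - 10!/5! + 10!/6! - 10!/7! + 10!/8! - 10!/9! + 10!/10!
= 3628800 - 3628800 + 1814400 - 604800 + 151200 - 30240 + 5040 - 720 + 90 - 10 + 1
= 1334961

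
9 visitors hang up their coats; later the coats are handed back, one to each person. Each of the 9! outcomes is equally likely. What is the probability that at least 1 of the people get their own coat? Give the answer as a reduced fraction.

28673/45360

Favorable outcomes: Σ_{i≥1} C(9,i)·!(9-i) = 9·14833 + 36·1854 + 84·265 + 126·44 + 126·9 + 84·2 + 36·1 + 9·0 + 1·1 = 229384.
Total outcomes: 9! = 362880.
Probability = 229384/362880 = 28673/45360.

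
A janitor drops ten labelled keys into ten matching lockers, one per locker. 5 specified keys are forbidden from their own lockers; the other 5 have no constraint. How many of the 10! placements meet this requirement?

2170680

Inclusion-exclusion on the 5 forbidden self-matches:
Σ_{j=0}^{5} (-1)^j C(5,j)(10-j)!
= C(5,0)·10! - C(5,1)·9! + C(5,2)·8! - C(5,3)·7! + C(5,4)·6! - C(5,5)·5!
= 3628800 - 1814400 + 403200 - 50400 + 3600 - 120
= 2170680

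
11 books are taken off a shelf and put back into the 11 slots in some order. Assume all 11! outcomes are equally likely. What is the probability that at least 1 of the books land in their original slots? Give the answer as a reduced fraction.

2523223/3991680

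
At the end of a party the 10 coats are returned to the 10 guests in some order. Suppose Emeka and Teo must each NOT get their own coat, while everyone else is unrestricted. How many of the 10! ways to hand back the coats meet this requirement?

2943360

Let A_j be the event that the j-th constrained one is fixed. By inclusion-exclusion over the 2 events:
Σ_{j=0}^{2} (-1)^j C(2,j)(10-j)!
= C(2,0)·10! - C(2,1)·9! + C(2,2)·8!
= 3628800 - 725760 + 40320
= 2943360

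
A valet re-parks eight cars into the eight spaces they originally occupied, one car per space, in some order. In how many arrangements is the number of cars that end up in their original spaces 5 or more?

141

# with exactly i fixed is C(8,i)·!(8-i); sum over i=5..8:
  i=5: C(8,5)·!3 = 56·2 = 112
  i=6: C(8,6)·!2 = 28·1 = 28
  i=7: C(8,7)·!1 = 8·0 = 0
  i=8: C(8,8)·!0 = 1·1 = 1
Total = 141.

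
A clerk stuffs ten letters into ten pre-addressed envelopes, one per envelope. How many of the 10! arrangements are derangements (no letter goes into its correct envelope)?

1334961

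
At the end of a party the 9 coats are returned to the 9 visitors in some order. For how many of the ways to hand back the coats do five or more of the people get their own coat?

1339

Sum C(9,i)·!(9-i) for i = 5..9:
  i=5: C(9,5)·!4 = 126·9 = 1134
  i=6: C(9,6)·!3 = 84·2 = 168
  i=7: C(9,7)·!2 = 36·1 = 36
  i=8: C(9,8)·!1 = 9·0 = 0
  i=9: C(9,9)·!0 = 1·1 = 1
Total = 1339.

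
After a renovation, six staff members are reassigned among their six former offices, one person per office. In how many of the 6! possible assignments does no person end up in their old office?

The number of derangements of 6 is !6 = Σ_{k=0}^{6} (-1)^k·6!/k!
= 6! - 6!/1! + 6!/2! - 6!/3! + 6!/4! - 6!/5! + 6!/6!
= 720 - 720 + 360 - 120 + 30 - 6 + 1
= 265

265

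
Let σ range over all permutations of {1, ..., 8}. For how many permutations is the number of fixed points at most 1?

29665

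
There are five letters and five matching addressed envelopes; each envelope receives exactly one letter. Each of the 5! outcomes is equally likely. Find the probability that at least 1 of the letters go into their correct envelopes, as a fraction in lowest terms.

19/30

Favorable outcomes: Σ_{i≥1} C(5,i)·!(5-i) = 5·9 + 10·2 + 10·1 + 5·0 + 1·1 = 76.
Total outcomes: 5! = 120.
Probability = 76/120 = 19/30.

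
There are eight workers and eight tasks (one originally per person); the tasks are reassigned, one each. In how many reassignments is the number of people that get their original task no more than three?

Sum C(8,i)·!(8-i) for i = 0..3:
  i=0: C(8,0)·!8 = 1·14833 = 14833
  i=1: C(8,1)·!7 = 8·1854 = 14832
  i=2: C(8,2)·!6 = 28·265 = 7420
  i=3: C(8,3)·!5 = 56·44 = 2464
Total = 39549.

39549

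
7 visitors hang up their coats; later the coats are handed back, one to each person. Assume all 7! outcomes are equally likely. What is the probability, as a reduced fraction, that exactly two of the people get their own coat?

11/60

Favorable outcomes: C(7,2)·!5 = 21·44 = 924.
Total outcomes: 7! = 5040.
Probability = 924/5040 = 11/60.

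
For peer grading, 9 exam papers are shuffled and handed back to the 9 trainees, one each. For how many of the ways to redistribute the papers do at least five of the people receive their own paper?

1339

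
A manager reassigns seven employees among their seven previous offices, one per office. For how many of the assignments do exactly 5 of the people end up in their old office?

Choose which 5 of the 7 are fixed: C(7,5) = 21.
The remaining 2 must be deranged: !2 = 1.
Total: 21 × 1 = 21.

21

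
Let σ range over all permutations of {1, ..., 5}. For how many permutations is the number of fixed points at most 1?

89

# with exactly i fixed is C(5,i)·!(5-i); sum over i=0..1:
  i=0: C(5,0)·!5 = 1·44 = 44
  i=1: C(5,1)·!4 = 5·9 = 45
Total = 89.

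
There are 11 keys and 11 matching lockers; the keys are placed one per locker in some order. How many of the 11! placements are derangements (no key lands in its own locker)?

The subfactorial !11 = [11!/e] (nearest integer).
11! = 39916800, and 39916800/e ≈ 14684570.08, so !11 = 14684570.

14684570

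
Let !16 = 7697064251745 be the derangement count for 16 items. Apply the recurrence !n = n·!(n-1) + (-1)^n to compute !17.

130850092279664

!17 = 17·7697064251745 - 1 = 130850092279664.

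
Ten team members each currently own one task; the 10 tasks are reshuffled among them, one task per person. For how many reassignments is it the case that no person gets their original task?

1334961

The number of derangements of 10 is !10 = Σ_{k=0}^{10} (-1)^k·10!/k!
= 10! - 10!/1! + 10!/2! - 10!/3! + 10!/4! - 10!/5! + 10!/6! - 10!/7! + 10!/8! - 10!/9! + 10!/10!
= 3628800 - 3628800 + 1814400 - 604800 + 151200 - 30240 + 5040 - 720 + 90 - 10 + 1
= 1334961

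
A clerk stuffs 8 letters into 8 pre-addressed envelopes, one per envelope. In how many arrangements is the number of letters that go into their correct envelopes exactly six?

Choose which 6 of the 8 are fixed: C(8,6) = 28.
The other 2 form a derangement: !2 = 1.
Total: 28 × 1 = 28.

28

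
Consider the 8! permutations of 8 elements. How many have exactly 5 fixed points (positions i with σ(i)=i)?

112

Choose which 5 of the 8 are fixed: C(8,5) = 56.
The remaining 3 must be deranged: !3 = 2.
Total: 56 × 2 = 112.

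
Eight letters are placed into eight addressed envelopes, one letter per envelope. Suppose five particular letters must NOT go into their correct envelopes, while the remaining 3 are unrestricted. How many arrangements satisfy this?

Inclusion-exclusion on the 5 forbidden self-matches:
Σ_{j=0}^{5} (-1)^j C(5,j)(8-j)!
= C(5,0)·8! - C(5,1)·7! + C(5,2)·6! - C(5,3)·5! + C(5,4)·4! - C(5,5)·3!
= 40320 - 25200 + 7200 - 1200 + 120 - 6
= 21234

21234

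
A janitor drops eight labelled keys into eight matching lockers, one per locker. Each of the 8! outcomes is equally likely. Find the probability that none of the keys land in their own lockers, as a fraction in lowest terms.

Favorable outcomes: !8 = 14833.
Total outcomes: 8! = 40320.
Probability = 14833/40320 = 2119/5760.

2119/5760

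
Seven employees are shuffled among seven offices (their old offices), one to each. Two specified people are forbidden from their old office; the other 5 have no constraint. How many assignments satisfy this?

Inclusion-exclusion on the 2 forbidden self-matches:
Σ_{j=0}^{2} (-1)^j C(2,j)(7-j)!
= C(2,0)·7! - C(2,1)·6! + C(2,2)·5!
= 5040 - 1440 + 120
= 3720

3720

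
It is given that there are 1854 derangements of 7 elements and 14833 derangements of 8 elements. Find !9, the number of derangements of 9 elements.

133496

!9 = (9-1)·(!8 + !7) = 8·(14833 + 1854) = 8·16687 = 133496.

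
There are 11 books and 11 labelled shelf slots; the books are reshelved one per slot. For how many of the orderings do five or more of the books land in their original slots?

Sum C(11,i)·!(11-i) for i = 5..11:
  i=5: C(11,5)·!6 = 462·265 = 122430
  i=6: C(11,6)·!5 = 462·44 = 20328
  i=7: C(11,7)·!4 = 330·9 = 2970
  i=8: C(11,8)·!3 = 165·2 = 330
  i=9: C(11,9)·!2 = 55·1 = 55
  i=10: C(11,10)·!1 = 11·0 = 0
  i=11: C(11,11)·!0 = 1·1 = 1
Total = 146114.

146114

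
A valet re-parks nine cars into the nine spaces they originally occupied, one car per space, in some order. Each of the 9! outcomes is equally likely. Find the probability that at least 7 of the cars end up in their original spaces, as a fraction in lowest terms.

Favorable outcomes: Σ_{i≥7} C(9,i)·!(9-i) = 36·1 + 9·0 + 1·1 = 37.
Total outcomes: 9! = 362880.
Probability = 37/362880 = 37/362880.

37/362880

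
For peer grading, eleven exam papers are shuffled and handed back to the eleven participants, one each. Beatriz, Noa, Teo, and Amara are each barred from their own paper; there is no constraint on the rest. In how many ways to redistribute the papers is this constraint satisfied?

Inclusion-exclusion on the 4 forbidden self-matches:
Σ_{j=0}^{4} (-1)^j C(4,j)(11-j)!
= C(4,0)·11! - C(4,1)·10! + C(4,2)·9! - C(4,3)·8! + C(4,4)·7!
= 39916800 - 14515200 + 2177280 - 161280 + 5040
= 27422640

27422640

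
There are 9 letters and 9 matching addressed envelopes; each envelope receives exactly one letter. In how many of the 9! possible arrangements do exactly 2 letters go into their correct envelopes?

66744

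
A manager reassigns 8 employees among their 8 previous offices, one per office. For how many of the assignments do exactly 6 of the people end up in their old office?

28

Choose which 6 of the 8 are fixed: C(8,6) = 28.
The remaining 2 must be deranged: !2 = 1.
Total: 28 × 1 = 28.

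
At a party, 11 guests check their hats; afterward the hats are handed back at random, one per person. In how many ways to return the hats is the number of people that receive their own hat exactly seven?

2970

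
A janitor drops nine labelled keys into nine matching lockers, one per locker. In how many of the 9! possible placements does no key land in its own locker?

133496

The subfactorial !9 = [9!/e] (nearest integer).
9! = 362880, and 362880/e ≈ 133496.09, so !9 = 133496.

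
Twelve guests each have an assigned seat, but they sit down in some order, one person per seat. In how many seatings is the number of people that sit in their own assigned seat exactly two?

88107426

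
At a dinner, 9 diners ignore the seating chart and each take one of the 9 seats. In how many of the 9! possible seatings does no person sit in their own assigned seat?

133496

Use !n = n·!(n-1) + (-1)^n.
!9 = 9·14833 - 1 = 133496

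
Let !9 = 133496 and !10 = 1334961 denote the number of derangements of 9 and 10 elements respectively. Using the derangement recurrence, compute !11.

14684570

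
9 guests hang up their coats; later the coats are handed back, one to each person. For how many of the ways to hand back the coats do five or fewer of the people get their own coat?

362675

# with exactly i fixed is C(9,i)·!(9-i); sum over i=0..5:
  i=0: C(9,0)·!9 = 1·133496 = 133496
  i=1: C(9,1)·!8 = 9·14833 = 133497
  i=2: C(9,2)·!7 = 36·1854 = 66744
  i=3: C(9,3)·!6 = 84·265 = 22260
  i=4: C(9,4)·!5 = 126·44 = 5544
  i=5: C(9,5)·!4 = 126·9 = 1134
Total = 362675.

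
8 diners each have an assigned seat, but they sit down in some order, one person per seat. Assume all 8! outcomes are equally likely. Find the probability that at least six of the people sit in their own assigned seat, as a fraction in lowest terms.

29/40320

Favorable outcomes: Σ_{i≥6} C(8,i)·!(8-i) = 28·1 + 8·0 + 1·1 = 29.
Total outcomes: 8! = 40320.
Probability = 29/40320 = 29/40320.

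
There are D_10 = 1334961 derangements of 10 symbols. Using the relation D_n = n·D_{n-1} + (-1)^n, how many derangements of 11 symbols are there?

D_11 = 11·1334961 - 1 = 14684570.

14684570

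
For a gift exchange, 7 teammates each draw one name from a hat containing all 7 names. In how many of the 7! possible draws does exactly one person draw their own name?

Pick the single fixed position: C(7,1) = 7 ways.
The remaining 6 must be deranged: !6 = 265.
Total: 7 × 265 = 1855.

1855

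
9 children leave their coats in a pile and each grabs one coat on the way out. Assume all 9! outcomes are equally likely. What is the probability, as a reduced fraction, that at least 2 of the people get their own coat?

95887/362880

Favorable outcomes: Σ_{i≥2} C(9,i)·!(9-i) = 36·1854 + 84·265 + 126·44 + 126·9 + 84·2 + 36·1 + 9·0 + 1·1 = 95887.
Total outcomes: 9! = 362880.
Probability = 95887/362880 = 95887/362880.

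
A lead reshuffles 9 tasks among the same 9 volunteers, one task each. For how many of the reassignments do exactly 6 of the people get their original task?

168

Choose which 6 of the 9 are fixed: C(9,6) = 84.
The other 3 form a derangement: !3 = 2.
Total: 84 × 2 = 168.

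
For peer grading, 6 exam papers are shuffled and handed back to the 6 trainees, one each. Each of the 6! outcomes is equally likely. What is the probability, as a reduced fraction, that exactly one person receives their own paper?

11/30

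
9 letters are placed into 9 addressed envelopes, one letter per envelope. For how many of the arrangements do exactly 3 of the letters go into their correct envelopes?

Pick the 3 fixed positions: C(9,3) = 84 ways.
The other 6 form a derangement: !6 = 265.
Total: 84 × 265 = 22260.

22260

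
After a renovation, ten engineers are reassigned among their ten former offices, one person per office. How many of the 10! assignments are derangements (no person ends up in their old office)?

1334961

By inclusion-exclusion, !10 = Σ (-1)^k · 10!/k! for k=0..10
= 10! - 10!/1! + 10!/2! - 10!/3! + 10!/4! - 10!/5! + 10!/6! - 10!/7! + 10!/8! - 10!/9! + 10!/10!
= 3628800 - 3628800 + 1814400 - 604800 + 151200 - 30240 + 5040 - 720 + 90 - 10 + 1
= 1334961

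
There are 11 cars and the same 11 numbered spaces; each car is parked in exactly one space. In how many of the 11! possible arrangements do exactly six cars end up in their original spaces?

Pick the 6 fixed positions: C(11,6) = 462 ways.
The remaining 5 must be deranged: !5 = 44.
Total: 462 × 44 = 20328.

20328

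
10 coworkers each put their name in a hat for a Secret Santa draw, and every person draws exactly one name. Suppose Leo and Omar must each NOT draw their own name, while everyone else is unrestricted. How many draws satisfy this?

2943360

Inclusion-exclusion on the 2 forbidden self-matches:
Σ_{j=0}^{2} (-1)^j C(2,j)(10-j)!
= C(2,0)·10! - C(2,1)·9! + C(2,2)·8!
= 3628800 - 725760 + 40320
= 2943360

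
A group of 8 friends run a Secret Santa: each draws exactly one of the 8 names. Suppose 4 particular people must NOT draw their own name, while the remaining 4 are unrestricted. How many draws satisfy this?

24024

Inclusion-exclusion on the 4 forbidden self-matches:
Σ_{j=0}^{4} (-1)^j C(4,j)(8-j)!
= C(4,0)·8! - C(4,1)·7! + C(4,2)·6! - C(4,3)·5! + C(4,4)·4!
= 40320 - 20160 + 4320 - 480 + 24
= 24024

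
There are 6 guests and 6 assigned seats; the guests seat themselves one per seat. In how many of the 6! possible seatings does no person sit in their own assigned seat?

265

The subfactorial !6 = [6!/e] (nearest integer).
6! = 720, and 720/e ≈ 264.87, so !6 = 265.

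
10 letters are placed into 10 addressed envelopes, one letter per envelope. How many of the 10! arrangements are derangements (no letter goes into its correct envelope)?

1334961

Use !n = (n-1)(!(n-1) + !(n-2)).
!10 = 9·(133496 + 14833) = 9·148329 = 1334961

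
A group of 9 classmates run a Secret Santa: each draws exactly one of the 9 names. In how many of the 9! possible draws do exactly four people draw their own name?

Choose which 4 of the 9 are fixed: C(9,4) = 126.
The other 5 form a derangement: !5 = 44.
Total: 126 × 44 = 5544.

5544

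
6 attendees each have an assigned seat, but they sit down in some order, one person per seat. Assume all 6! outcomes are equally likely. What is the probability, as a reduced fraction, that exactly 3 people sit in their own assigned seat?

Favorable outcomes: C(6,3)·!3 = 20·2 = 40.
Total outcomes: 6! = 720.
Probability = 40/720 = 1/18.

1/18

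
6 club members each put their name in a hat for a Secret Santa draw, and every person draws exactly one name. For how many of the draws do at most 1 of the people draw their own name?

529

Sum C(6,i)·!(6-i) for i = 0..1:
  i=0: C(6,0)·!6 = 1·265 = 265
  i=1: C(6,1)·!5 = 6·44 = 264
Total = 529.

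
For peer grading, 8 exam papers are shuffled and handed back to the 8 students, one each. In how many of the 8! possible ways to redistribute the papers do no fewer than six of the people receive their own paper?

# with exactly i fixed is C(8,i)·!(8-i); sum over i=6..8:
  i=6: C(8,6)·!2 = 28·1 = 28
  i=7: C(8,7)·!1 = 8·0 = 0
  i=8: C(8,8)·!0 = 1·1 = 1
Total = 29.

29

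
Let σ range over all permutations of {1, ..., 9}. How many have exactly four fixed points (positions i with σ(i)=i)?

Choose which 4 of the 9 are fixed: C(9,4) = 126.
The remaining 5 must be deranged: !5 = 44.
Total: 126 × 44 = 5544.

5544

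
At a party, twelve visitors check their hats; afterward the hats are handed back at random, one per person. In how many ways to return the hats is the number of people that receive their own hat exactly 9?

Choose which 9 of the 12 are fixed: C(12,9) = 220.
The other 3 form a derangement: !3 = 2.
Total: 220 × 2 = 440.

440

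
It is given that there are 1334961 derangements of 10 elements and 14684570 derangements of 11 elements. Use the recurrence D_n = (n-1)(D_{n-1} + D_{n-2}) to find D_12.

176214841

D_12 = (12-1)·(D_11 + D_10) = 11·(14684570 + 1334961) = 11·16019531 = 176214841.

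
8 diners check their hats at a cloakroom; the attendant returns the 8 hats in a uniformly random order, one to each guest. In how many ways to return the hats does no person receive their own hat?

14833

Use !n = n·!(n-1) + (-1)^n.
!8 = 8·1854 + 1 = 14833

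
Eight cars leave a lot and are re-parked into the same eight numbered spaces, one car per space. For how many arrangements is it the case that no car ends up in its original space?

14833

By inclusion-exclusion, !8 = Σ (-1)^k · 8!/k! for k=0..8
= 8! - 8!/1! + 8!/2! - 8!/3! + 8!/4! - 8!/5! + 8!/6! - 8!/7! + 8!/8!
= 40320 - 40320 + 20160 - 6720 + 1680 - 336 + 56 - 8 + 1
= 14833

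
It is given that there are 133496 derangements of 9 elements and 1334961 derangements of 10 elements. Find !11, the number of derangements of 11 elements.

14684570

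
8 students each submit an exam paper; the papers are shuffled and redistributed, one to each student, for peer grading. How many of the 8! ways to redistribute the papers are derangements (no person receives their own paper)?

Recurrence: !8 = 8·!7 + (-1)^8.
!8 = 8·1854 + 1 = 14833

14833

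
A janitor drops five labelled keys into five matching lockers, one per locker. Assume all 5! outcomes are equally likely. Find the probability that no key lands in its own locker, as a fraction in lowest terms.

Favorable outcomes: !5 = 44.
Total outcomes: 5! = 120.
Probability = 44/120 = 11/30.

11/30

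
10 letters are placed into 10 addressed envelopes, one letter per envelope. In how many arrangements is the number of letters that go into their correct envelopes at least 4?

68914

# with exactly i fixed is C(10,i)·!(10-i); sum over i=4..10:
  i=4: C(10,4)·!6 = 210·265 = 55650
  i=5: C(10,5)·!5 = 252·44 = 11088
  i=6: C(10,6)·!4 = 210·9 = 1890
  i=7: C(10,7)·!3 = 120·2 = 240
  i=8: C(10,8)·!2 = 45·1 = 45
  i=9: C(10,9)·!1 = 10·0 = 0
  i=10: C(10,10)·!0 = 1·1 = 1
Total = 68914.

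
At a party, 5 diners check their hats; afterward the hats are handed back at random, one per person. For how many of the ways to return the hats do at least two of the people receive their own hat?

31

# with exactly i fixed is C(5,i)·!(5-i); sum over i=2..5:
  i=2: C(5,2)·!3 = 10·2 = 20
  i=3: C(5,3)·!2 = 10·1 = 10
  i=4: C(5,4)·!1 = 5·0 = 0
  i=5: C(5,5)·!0 = 1·1 = 1
Total = 31.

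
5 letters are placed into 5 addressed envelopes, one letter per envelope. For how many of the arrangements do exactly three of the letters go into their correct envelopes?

10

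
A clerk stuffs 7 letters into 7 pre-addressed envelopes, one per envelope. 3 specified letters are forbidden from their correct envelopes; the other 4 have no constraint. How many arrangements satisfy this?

Let A_j be the event that the j-th constrained one is fixed. By inclusion-exclusion over the 3 events:
Σ_{j=0}^{3} (-1)^j C(3,j)(7-j)!
= C(3,0)·7! - C(3,1)·6! + C(3,2)·5! - C(3,3)·4!
= 5040 - 2160 + 360 - 24
= 3216

3216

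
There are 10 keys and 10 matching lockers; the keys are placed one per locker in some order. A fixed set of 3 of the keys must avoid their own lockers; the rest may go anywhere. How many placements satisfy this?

Inclusion-exclusion on the 3 forbidden self-matches:
Σ_{j=0}^{3} (-1)^j C(3,j)(10-j)!
= C(3,0)·10! - C(3,1)·9! + C(3,2)·8! - C(3,3)·7!
= 3628800 - 1088640 + 120960 - 5040
= 2656080

2656080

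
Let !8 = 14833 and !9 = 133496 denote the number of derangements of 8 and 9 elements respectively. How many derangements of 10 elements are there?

1334961

!10 = (10-1)·(!9 + !8) = 9·(133496 + 14833) = 9·148329 = 1334961.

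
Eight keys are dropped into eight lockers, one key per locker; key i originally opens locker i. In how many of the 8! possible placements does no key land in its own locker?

The number of derangements of 8 is !8 = Σ_{k=0}^{8} (-1)^k·8!/k!
= 8! - 8!/1! + 8!/2! - 8!/3! + 8!/4! - 8!/5! + 8!/6! - 8!/7! + 8!/8!
= 40320 - 40320 + 20160 - 6720 + 1680 - 336 + 56 - 8 + 1
= 14833

14833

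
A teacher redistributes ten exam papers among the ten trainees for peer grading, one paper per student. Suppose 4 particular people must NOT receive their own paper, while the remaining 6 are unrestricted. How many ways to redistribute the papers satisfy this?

2399760

Let A_j be the event that the j-th constrained one is fixed. By inclusion-exclusion over the 4 events:
Σ_{j=0}^{4} (-1)^j C(4,j)(10-j)!
= C(4,0)·10! - C(4,1)·9! + C(4,2)·8! - C(4,3)·7! + C(4,4)·6!
= 3628800 - 1451520 + 241920 - 20160 + 720
= 2399760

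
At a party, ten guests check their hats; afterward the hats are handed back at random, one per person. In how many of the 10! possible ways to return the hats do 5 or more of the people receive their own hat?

13264

# with exactly i fixed is C(10,i)·!(10-i); sum over i=5..10:
  i=5: C(10,5)·!5 = 252·44 = 11088
  i=6: C(10,6)·!4 = 210·9 = 1890
  i=7: C(10,7)·!3 = 120·2 = 240
  i=8: C(10,8)·!2 = 45·1 = 45
  i=9: C(10,9)·!1 = 10·0 = 0
  i=10: C(10,10)·!0 = 1·1 = 1
Total = 13264.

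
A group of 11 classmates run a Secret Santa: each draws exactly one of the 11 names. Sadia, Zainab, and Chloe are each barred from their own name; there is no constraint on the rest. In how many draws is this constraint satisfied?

30078720

Let A_j be the event that the j-th constrained one is fixed. By inclusion-exclusion over the 3 events:
Σ_{j=0}^{3} (-1)^j C(3,j)(11-j)!
= C(3,0)·11! - C(3,1)·10! + C(3,2)·9! - C(3,3)·8!
= 39916800 - 10886400 + 1088640 - 40320
= 30078720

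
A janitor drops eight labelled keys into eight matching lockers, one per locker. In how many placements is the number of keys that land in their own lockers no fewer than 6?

Sum C(8,i)·!(8-i) for i = 6..8:
  i=6: C(8,6)·!2 = 28·1 = 28
  i=7: C(8,7)·!1 = 8·0 = 0
  i=8: C(8,8)·!0 = 1·1 = 1
Total = 29.

29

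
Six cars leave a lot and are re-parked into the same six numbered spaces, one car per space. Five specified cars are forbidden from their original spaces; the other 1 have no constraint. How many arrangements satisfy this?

Inclusion-exclusion on the 5 forbidden self-matches:
Σ_{j=0}^{5} (-1)^j C(5,j)(6-j)!
= C(5,0)·6! - C(5,1)·5! + C(5,2)·4! - C(5,3)·3! + C(5,4)·2! - C(5,5)·1!
= 720 - 600 + 240 - 60 + 10 - 1
= 309

309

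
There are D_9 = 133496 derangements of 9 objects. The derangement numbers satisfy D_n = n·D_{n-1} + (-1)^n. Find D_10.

D_10 = 10·133496 + 1 = 1334961.

1334961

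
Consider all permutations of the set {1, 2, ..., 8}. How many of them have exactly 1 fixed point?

Choose which one of the 8 is fixed: C(8,1) = 8.
The remaining 7 must be deranged: !7 = 1854.
Total: 8 × 1854 = 14832.

14832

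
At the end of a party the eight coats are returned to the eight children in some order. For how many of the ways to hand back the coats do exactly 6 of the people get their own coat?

28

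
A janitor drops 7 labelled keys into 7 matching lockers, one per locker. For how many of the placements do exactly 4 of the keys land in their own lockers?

70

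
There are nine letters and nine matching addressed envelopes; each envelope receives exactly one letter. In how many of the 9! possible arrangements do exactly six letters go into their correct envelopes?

Choose which 6 of the 9 are fixed: C(9,6) = 84.
The remaining 3 must be deranged: !3 = 2.
Total: 84 × 2 = 168.

168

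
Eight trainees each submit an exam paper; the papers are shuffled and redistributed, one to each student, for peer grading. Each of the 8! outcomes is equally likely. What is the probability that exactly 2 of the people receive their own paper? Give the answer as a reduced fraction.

53/288

Favorable outcomes: C(8,2)·!6 = 28·265 = 7420.
Total outcomes: 8! = 40320.
Probability = 7420/40320 = 53/288.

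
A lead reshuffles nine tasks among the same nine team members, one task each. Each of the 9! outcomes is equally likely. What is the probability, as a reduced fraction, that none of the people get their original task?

16687/45360

Favorable outcomes: !9 = 133496.
Total outcomes: 9! = 362880.
Probability = 133496/362880 = 16687/45360.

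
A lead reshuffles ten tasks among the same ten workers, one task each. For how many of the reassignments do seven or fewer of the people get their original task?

3628754

# with exactly i fixed is C(10,i)·!(10-i); sum over i=0..7:
  i=0: C(10,0)·!10 = 1·1334961 = 1334961
  i=1: C(10,1)·!9 = 10·133496 = 1334960
  i=2: C(10,2)·!8 = 45·14833 = 667485
  i=3: C(10,3)·!7 = 120·1854 = 222480
  i=4: C(10,4)·!6 = 210·265 = 55650
  i=5: C(10,5)·!5 = 252·44 = 11088
  i=6: C(10,6)·!4 = 210·9 = 1890
  i=7: C(10,7)·!3 = 120·2 = 240
Total = 3628754.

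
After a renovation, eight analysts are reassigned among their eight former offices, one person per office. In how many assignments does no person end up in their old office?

14833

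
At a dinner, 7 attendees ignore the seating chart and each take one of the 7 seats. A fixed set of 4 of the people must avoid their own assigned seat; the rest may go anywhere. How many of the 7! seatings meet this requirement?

2790

Let A_j be the event that the j-th constrained one is fixed. By inclusion-exclusion over the 4 events:
Σ_{j=0}^{4} (-1)^j C(4,j)(7-j)!
= C(4,0)·7! - C(4,1)·6! + C(4,2)·5! - C(4,3)·4! + C(4,4)·3!
= 5040 - 2880 + 720 - 96 + 6
= 2790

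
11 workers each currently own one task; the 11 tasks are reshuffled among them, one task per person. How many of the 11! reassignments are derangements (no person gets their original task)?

14684570

Recurrence: !11 = 10·(!10 + !9).
!11 = 10·(1334961 + 133496) = 10·1468457 = 14684570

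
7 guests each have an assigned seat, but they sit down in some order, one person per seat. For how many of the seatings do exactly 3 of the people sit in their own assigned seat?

Choose which 3 of the 7 are fixed: C(7,3) = 35.
The remaining 4 must be deranged: !4 = 9.
Total: 35 × 9 = 315.

315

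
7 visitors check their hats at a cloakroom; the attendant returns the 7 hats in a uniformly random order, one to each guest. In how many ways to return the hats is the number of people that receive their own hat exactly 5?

Pick the 5 fixed positions: C(7,5) = 21 ways.
The other 2 form a derangement: !2 = 1.
Total: 21 × 1 = 21.

21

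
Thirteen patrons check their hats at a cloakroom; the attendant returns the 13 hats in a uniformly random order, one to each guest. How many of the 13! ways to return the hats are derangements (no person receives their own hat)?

2290792932

Use !n = n·!(n-1) + (-1)^n.
!13 = 13·176214841 - 1 = 2290792932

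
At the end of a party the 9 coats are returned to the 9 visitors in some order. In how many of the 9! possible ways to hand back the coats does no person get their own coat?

Use !n = n·!(n-1) + (-1)^n.
!9 = 9·14833 - 1 = 133496

133496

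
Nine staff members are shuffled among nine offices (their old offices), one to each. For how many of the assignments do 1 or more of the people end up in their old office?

# with exactly i fixed is C(9,i)·!(9-i); sum over i=1..9:
  i=1: C(9,1)·!8 = 9·14833 = 133497
  i=2: C(9,2)·!7 = 36·1854 = 66744
  i=3: C(9,3)·!6 = 84·265 = 22260
  i=4: C(9,4)·!5 = 126·44 = 5544
  i=5: C(9,5)·!4 = 126·9 = 1134
  i=6: C(9,6)·!3 = 84·2 = 168
  i=7: C(9,7)·!2 = 36·1 = 36
  i=8: C(9,8)·!1 = 9·0 = 0
  i=9: C(9,9)·!0 = 1·1 = 1
Total = 229384.

229384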